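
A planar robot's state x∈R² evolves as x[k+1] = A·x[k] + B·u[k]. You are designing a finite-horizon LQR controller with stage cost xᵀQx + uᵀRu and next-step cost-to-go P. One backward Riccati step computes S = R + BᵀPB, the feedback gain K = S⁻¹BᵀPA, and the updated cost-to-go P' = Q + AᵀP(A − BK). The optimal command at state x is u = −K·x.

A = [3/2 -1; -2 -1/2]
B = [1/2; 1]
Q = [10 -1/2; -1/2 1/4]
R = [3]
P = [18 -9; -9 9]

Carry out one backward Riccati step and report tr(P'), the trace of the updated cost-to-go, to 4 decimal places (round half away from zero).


140.5250

BᵀP = [0.0000 4.5000]
S = R + BᵀPB = [3] + [4.5000] = [7.5000]
BᵀPA = [-9.0000 -2.2500]
K = S⁻¹·BᵀPA = [-1.2000 -0.3000]
A−BK = [2.1000 -0.8500; -0.8000 -0.2000]
AᵀP(A−BK) = [119.7000 -31.9500; -31.9500 10.5750]
P' = Q + AᵀP(A−BK) = [129.7000 -32.4500; -32.4500 10.8250]
tr(P') = 140.5250


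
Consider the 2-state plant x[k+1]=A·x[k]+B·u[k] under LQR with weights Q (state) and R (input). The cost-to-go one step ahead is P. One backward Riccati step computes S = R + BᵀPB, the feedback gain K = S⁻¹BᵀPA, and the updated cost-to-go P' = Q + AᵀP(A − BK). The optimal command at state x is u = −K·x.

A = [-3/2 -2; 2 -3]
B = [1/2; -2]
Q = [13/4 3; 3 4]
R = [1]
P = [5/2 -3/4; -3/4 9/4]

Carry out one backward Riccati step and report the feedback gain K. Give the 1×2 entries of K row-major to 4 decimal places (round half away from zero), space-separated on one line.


-1.1443 0.7526

BᵀP = [2.7500 -4.8750]
S = R + BᵀPB = [1] + [11.1250] = [12.1250]
BᵀPA = [-13.8750 9.1250]
K = S⁻¹·BᵀPA = [-1.1443 0.7526]
A−BK = [-0.9278 -2.3763; -0.2887 -1.4948]
AᵀP(A−BK) = [3.2474 4.0670; 4.0670 14.3827]
P' = Q + AᵀP(A−BK) = [6.4974 7.0670; 7.0670 18.3827]
tr(P') = 24.8802


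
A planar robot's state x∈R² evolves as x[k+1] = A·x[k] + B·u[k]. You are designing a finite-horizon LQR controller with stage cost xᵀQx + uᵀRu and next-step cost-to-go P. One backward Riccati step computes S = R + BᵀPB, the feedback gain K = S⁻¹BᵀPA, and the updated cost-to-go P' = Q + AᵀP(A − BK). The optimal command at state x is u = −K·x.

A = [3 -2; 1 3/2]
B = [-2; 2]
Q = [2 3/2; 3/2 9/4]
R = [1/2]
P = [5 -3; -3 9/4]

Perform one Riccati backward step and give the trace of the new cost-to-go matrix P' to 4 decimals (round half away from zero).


BᵀP = [-16.0000 10.5000]
S = R + BᵀPB = [1/2] + [53.0000] = [53.5000]
BᵀPA = [-37.5000 47.7500]
K = S⁻¹·BᵀPA = [-0.7009 0.8925]
A−BK = [1.5981 -0.2150; 2.4019 -0.2850]
AᵀP(A−BK) = [2.9650 -0.6554; -0.6554 0.4445]
P' = Q + AᵀP(A−BK) = [4.9650 0.8446; 0.8446 2.6945]
tr(P') = 7.6595

7.6595


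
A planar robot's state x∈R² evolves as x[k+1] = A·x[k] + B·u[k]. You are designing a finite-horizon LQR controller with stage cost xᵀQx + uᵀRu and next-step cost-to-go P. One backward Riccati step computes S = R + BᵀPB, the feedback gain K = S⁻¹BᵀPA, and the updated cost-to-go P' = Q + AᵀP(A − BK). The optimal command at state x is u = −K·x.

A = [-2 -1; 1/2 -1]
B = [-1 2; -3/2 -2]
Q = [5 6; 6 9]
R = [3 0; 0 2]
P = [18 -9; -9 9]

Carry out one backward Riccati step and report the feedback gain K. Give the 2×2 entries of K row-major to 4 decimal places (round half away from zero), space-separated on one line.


BᵀP = [-4.5000 -4.5000; 54.0000 -36.0000]
S = R + BᵀPB = [3 0; 0 2] + [11.2500 0.0000; 0.0000 180.0000] = [14.2500 0.0000; 0.0000 182.0000]
BᵀPA = [6.7500 9.0000; -126.0000 -18.0000]
K = S⁻¹·BᵀPA = [0.4737 0.6316; -0.6923 -0.0989]
A−BK = [-0.1417 -0.1706; -0.1741 -0.2504]
AᵀP(A−BK) = [1.8219 1.2753; 1.2753 1.5356]
P' = Q + AᵀP(A−BK) = [6.8219 7.2753; 7.2753 10.5356]
tr(P') = 17.3574

0.4737 0.6316 -0.6923 -0.0989


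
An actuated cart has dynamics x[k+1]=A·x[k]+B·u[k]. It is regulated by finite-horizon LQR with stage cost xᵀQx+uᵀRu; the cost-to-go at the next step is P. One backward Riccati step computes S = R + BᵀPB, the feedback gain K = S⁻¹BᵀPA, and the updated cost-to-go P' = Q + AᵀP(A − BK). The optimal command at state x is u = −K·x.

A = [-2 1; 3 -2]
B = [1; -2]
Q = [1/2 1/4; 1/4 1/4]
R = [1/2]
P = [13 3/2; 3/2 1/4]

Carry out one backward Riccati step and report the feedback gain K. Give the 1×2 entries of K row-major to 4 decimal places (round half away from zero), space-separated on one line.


-2.0000 0.9412

BᵀP = [10.0000 1.0000]
S = R + BᵀPB = [1/2] + [8.0000] = [8.5000]
BᵀPA = [-17.0000 8.0000]
K = S⁻¹·BᵀPA = [-2.0000 0.9412]
A−BK = [0.0000 0.0588; -1.0000 -0.1176]
AᵀP(A−BK) = [2.2500 -1.0000; -1.0000 0.4706]
P' = Q + AᵀP(A−BK) = [2.7500 -0.7500; -0.7500 0.7206]
tr(P') = 3.4706


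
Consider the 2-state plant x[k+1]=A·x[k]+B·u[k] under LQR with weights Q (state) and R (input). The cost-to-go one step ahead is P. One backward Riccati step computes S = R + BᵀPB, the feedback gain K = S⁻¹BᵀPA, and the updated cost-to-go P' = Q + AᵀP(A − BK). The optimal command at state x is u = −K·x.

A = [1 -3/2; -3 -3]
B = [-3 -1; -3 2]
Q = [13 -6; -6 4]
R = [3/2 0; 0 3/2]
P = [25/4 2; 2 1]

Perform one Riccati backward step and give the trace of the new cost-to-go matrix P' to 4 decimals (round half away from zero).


19.2926

BᵀP = [-24.7500 -9.0000; -2.2500 0.0000]
S = R + BᵀPB = [3/2 0; 0 3/2] + [101.2500 6.7500; 6.7500 2.2500] = [102.7500 6.7500; 6.7500 3.7500]
BᵀPA = [2.2500 64.1250; -2.2500 3.3750]
K = S⁻¹·BᵀPA = [0.0695 0.6407; -0.7252 -0.2533]
A−BK = [0.4834 0.1689; -1.3411 -0.5712]
AᵀP(A−BK) = [1.4619 0.6134; 0.6134 0.8307]
P' = Q + AᵀP(A−BK) = [14.4619 -5.3866; -5.3866 4.8307]
tr(P') = 19.2926


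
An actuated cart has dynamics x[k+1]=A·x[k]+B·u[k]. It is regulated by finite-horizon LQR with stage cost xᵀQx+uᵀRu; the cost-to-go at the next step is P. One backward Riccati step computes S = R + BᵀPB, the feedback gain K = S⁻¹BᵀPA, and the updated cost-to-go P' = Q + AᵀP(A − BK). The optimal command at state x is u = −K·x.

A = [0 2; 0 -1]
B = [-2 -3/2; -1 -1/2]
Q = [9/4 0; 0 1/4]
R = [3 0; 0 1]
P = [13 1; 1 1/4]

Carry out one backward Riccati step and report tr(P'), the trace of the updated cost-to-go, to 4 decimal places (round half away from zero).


BᵀP = [-27.0000 -2.2500; -20.0000 -1.6250]
S = R + BᵀPB = [3 0; 0 1] + [56.2500 41.6250; 41.6250 30.8125] = [59.2500 41.6250; 41.6250 31.8125]
BᵀPA = [0.0000 -51.7500; 0.0000 -38.3750]
K = S⁻¹·BᵀPA = [0.0000 -0.3214; 0.0000 -0.7857]
A−BK = [0.0000 0.1786; 0.0000 -1.7143]
AᵀP(A−BK) = [0.0000 0.0000; 0.0000 1.4643]
P' = Q + AᵀP(A−BK) = [2.2500 0.0000; 0.0000 1.7143]
tr(P') = 3.9643

3.9643


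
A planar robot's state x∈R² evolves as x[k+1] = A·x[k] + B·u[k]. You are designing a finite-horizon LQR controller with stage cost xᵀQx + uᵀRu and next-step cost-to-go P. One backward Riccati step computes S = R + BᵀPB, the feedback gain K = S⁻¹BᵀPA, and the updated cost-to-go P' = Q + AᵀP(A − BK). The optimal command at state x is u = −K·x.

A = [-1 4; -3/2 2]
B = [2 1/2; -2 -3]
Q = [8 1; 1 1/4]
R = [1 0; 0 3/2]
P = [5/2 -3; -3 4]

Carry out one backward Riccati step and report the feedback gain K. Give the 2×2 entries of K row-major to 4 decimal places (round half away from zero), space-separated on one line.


BᵀP = [11.0000 -14.0000; 10.2500 -13.5000]
S = R + BᵀPB = [1 0; 0 3/2] + [50.0000 47.5000; 47.5000 45.6250] = [51.0000 47.5000; 47.5000 47.1250]
BᵀPA = [10.0000 16.0000; 10.0000 14.0000]
K = S⁻¹·BᵀPA = [-0.0255 0.6049; 0.2379 -0.3127]
A−BK = [-1.0680 2.9465; -0.8373 2.2719]
AᵀP(A−BK) = [0.3760 -0.9227; -0.9227 2.6984]
P' = Q + AᵀP(A−BK) = [8.3760 0.0773; 0.0773 2.9484]
tr(P') = 11.3243

-0.0255 0.6049 0.2379 -0.3127


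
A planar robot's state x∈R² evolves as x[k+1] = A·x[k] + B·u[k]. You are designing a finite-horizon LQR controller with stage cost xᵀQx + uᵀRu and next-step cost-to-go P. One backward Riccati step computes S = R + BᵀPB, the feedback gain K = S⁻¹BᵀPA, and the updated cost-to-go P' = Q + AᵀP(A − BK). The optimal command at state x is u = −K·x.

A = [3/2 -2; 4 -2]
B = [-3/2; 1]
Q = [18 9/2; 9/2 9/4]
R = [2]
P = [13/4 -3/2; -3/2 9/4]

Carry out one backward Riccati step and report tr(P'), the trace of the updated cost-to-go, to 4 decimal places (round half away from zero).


50.2549

BᵀP = [-6.3750 4.5000]
S = R + BᵀPB = [2] + [14.0625] = [16.0625]
BᵀPA = [8.4375 3.7500]
K = S⁻¹·BᵀPA = [0.5253 0.2335]
A−BK = [2.2879 -1.6498; 3.4747 -2.2335]
AᵀP(A−BK) = [20.8804 -13.2198; -13.2198 9.1245]
P' = Q + AᵀP(A−BK) = [38.8804 -8.7198; -8.7198 11.3745]
tr(P') = 50.2549


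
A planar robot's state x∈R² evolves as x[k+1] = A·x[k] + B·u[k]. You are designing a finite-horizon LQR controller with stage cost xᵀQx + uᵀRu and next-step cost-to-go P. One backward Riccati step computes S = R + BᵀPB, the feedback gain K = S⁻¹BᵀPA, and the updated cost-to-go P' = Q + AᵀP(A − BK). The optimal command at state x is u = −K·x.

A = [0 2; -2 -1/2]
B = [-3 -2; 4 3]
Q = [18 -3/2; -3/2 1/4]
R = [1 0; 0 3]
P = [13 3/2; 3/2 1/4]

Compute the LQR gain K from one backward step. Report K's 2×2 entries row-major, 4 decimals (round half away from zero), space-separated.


BᵀP = [-33.0000 -3.5000; -21.5000 -2.2500]
S = R + BᵀPB = [1 0; 0 3] + [85.0000 55.5000; 55.5000 36.2500] = [86.0000 55.5000; 55.5000 39.2500]
BᵀPA = [7.0000 -64.2500; 4.5000 -41.8750]
K = S⁻¹·BᵀPA = [0.0847 -0.6698; -0.0051 -0.1198]
A−BK = [0.2439 -0.2489; -2.3235 2.5385]
AᵀP(A−BK) = [0.4301 -0.5224; -0.5224 1.0125]
P' = Q + AᵀP(A−BK) = [18.4301 -2.0224; -2.0224 1.2625]
tr(P') = 19.6926

0.0847 -0.6698 -0.0051 -0.1198


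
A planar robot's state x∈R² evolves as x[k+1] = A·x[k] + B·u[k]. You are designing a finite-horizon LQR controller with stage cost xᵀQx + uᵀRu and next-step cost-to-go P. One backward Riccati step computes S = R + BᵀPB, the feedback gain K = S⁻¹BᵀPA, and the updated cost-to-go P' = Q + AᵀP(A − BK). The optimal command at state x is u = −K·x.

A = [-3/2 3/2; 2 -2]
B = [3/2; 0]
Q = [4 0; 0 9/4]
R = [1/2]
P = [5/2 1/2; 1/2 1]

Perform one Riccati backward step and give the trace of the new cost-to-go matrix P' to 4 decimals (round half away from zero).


BᵀP = [3.7500 0.7500]
S = R + BᵀPB = [1/2] + [5.6250] = [6.1250]
BᵀPA = [-4.1250 4.1250]
K = S⁻¹·BᵀPA = [-0.6735 0.6735]
A−BK = [-0.4898 0.4898; 2.0000 -2.0000]
AᵀP(A−BK) = [3.8469 -3.8469; -3.8469 3.8469]
P' = Q + AᵀP(A−BK) = [7.8469 -3.8469; -3.8469 6.0969]
tr(P') = 13.9439

13.9439


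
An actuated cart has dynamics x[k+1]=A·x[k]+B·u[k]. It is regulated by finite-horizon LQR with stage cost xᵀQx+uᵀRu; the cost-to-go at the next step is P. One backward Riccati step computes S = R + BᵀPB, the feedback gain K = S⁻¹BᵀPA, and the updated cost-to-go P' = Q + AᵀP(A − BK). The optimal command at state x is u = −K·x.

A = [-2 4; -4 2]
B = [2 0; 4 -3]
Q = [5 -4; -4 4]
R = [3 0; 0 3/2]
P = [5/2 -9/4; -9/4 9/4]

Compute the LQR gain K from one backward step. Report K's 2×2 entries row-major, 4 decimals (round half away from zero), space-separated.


BᵀP = [-4.0000 4.5000; 6.7500 -6.7500]
S = R + BᵀPB = [3 0; 0 3/2] + [10.0000 -13.5000; -13.5000 20.2500] = [13.0000 -13.5000; -13.5000 21.7500]
BᵀPA = [-10.0000 -7.0000; 13.5000 13.5000]
K = S⁻¹·BᵀPA = [-0.3507 0.2985; 0.4030 0.8060]
A−BK = [-1.2985 3.4030; -1.3881 3.2239]
AᵀP(A−BK) = [1.0522 -0.8955; -0.8955 4.2090]
P' = Q + AᵀP(A−BK) = [6.0522 -4.8955; -4.8955 8.2090]
tr(P') = 14.2612

-0.3507 0.2985 0.4030 0.8060


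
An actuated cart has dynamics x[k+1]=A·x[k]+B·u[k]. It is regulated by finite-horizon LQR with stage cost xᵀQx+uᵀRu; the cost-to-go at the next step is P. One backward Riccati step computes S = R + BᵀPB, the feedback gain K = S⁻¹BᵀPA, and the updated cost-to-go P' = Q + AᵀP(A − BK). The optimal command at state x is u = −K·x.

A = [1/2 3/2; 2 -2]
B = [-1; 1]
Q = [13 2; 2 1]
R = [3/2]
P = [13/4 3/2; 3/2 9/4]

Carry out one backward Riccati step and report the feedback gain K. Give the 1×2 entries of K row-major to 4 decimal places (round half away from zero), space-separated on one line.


BᵀP = [-1.7500 0.7500]
S = R + BᵀPB = [3/2] + [2.5000] = [4.0000]
BᵀPA = [0.6250 -4.1250]
K = S⁻¹·BᵀPA = [0.1563 -1.0313]
A−BK = [0.6563 0.4688; 1.8438 -0.9688]
AᵀP(A−BK) = [12.7148 -2.9180; -2.9180 3.0586]
P' = Q + AᵀP(A−BK) = [25.7148 -0.9180; -0.9180 4.0586]
tr(P') = 29.7734

0.1563 -1.0313


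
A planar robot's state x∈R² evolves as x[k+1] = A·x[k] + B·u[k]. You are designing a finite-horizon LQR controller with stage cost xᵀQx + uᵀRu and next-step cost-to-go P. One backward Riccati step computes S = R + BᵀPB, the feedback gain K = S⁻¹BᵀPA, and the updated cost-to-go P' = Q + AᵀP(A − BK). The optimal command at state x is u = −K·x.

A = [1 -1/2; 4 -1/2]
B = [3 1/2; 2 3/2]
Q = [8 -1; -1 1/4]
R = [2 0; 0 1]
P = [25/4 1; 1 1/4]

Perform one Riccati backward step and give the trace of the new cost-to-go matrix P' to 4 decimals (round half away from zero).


BᵀP = [20.7500 3.5000; 4.6250 0.8750]
S = R + BᵀPB = [2 0; 0 1] + [69.2500 15.6250; 15.6250 3.6250] = [71.2500 15.6250; 15.6250 4.6250]
BᵀPA = [34.7500 -12.1250; 8.1250 -2.7500]
K = S⁻¹·BᵀPA = [0.3954 -0.1535; 0.4209 -0.0759]
A−BK = [-0.3967 -0.0015; 2.5779 -0.0790]
AᵀP(A−BK) = [1.0895 -0.1731; -0.1731 0.0547]
P' = Q + AᵀP(A−BK) = [9.0895 -1.1731; -1.1731 0.3047]
tr(P') = 9.3942

9.3942


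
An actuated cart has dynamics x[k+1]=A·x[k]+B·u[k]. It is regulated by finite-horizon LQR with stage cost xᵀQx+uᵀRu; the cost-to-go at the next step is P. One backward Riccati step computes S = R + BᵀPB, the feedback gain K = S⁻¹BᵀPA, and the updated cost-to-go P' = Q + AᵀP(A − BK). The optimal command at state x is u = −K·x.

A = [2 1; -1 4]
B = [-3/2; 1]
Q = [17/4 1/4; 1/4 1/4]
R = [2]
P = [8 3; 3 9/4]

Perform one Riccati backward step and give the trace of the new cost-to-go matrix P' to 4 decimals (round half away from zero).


BᵀP = [-9.0000 -2.2500]
S = R + BᵀPB = [2] + [11.2500] = [13.2500]
BᵀPA = [-15.7500 -18.0000]
K = S⁻¹·BᵀPA = [-1.1887 -1.3585]
A−BK = [0.2170 -1.0377; 0.1887 5.3585]
AᵀP(A−BK) = [3.5283 6.6038; 6.6038 43.5472]
P' = Q + AᵀP(A−BK) = [7.7783 6.8538; 6.8538 43.7972]
tr(P') = 51.5755

51.5755


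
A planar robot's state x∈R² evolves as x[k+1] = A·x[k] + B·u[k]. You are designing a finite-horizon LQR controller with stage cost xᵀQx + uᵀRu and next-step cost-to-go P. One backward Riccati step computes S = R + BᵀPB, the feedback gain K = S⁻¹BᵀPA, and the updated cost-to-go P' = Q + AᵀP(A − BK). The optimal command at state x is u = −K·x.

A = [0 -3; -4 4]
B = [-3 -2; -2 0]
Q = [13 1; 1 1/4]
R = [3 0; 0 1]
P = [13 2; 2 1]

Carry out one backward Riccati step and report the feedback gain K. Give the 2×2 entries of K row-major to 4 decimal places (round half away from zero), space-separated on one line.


BᵀP = [-43.0000 -8.0000; -26.0000 -4.0000]
S = R + BᵀPB = [3 0; 0 1] + [145.0000 86.0000; 86.0000 52.0000] = [148.0000 86.0000; 86.0000 53.0000]
BᵀPA = [32.0000 97.0000; 16.0000 62.0000]
K = S⁻¹·BᵀPA = [0.7143 -0.4263; -0.8571 1.8616]
A−BK = [0.4286 -0.5558; -2.5714 3.1473]
AᵀP(A−BK) = [6.8571 -8.1429; -8.1429 10.9353]
P' = Q + AᵀP(A−BK) = [19.8571 -7.1429; -7.1429 11.1853]
tr(P') = 31.0424

0.7143 -0.4263 -0.8571 1.8616


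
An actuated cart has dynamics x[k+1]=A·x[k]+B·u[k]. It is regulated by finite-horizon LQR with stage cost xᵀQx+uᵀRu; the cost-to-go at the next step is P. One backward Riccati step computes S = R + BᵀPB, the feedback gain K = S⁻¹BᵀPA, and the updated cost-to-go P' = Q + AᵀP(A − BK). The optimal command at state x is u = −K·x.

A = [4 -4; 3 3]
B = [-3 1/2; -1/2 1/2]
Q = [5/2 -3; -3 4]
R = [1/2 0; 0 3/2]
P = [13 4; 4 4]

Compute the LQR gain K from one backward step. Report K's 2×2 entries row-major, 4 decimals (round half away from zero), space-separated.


-1.2994 1.3346 1.3248 1.8971

BᵀP = [-41.0000 -14.0000; 8.5000 4.0000]
S = R + BᵀPB = [1/2 0; 0 3/2] + [130.0000 -27.5000; -27.5000 6.2500] = [130.5000 -27.5000; -27.5000 7.7500]
BᵀPA = [-206.0000 122.0000; 46.0000 -22.0000]
K = S⁻¹·BᵀPA = [-1.2994 1.3346; 1.3248 1.8971]
A−BK = [-0.5605 -0.9446; 1.6879 2.7188]
AᵀP(A−BK) = [11.3885 15.6688; 15.6688 26.9103]
P' = Q + AᵀP(A−BK) = [13.8885 12.6688; 12.6688 30.9103]
tr(P') = 44.7989


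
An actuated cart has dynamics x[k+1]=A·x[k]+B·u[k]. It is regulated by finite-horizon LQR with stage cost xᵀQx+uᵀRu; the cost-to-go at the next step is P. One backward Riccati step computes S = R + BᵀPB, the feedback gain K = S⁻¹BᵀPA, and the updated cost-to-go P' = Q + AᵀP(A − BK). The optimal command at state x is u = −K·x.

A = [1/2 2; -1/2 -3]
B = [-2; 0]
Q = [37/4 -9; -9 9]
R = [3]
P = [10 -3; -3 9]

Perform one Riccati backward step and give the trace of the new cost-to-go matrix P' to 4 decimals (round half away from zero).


BᵀP = [-20.0000 6.0000]
S = R + BᵀPB = [3] + [40.0000] = [43.0000]
BᵀPA = [-13.0000 -58.0000]
K = S⁻¹·BᵀPA = [-0.3023 -1.3488]
A−BK = [-0.1047 -0.6977; -0.5000 -3.0000]
AᵀP(A−BK) = [2.3198 13.4651; 13.4651 78.7674]
P' = Q + AᵀP(A−BK) = [11.5698 4.4651; 4.4651 87.7674]
tr(P') = 99.3372

99.3372


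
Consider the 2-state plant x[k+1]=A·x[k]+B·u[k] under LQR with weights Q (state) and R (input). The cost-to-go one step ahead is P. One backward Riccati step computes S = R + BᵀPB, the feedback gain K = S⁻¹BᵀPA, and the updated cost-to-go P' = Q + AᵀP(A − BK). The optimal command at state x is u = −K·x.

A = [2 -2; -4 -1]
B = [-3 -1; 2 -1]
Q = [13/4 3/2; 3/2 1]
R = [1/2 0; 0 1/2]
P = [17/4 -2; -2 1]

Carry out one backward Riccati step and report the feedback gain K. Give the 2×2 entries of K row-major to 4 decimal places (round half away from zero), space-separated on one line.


BᵀP = [-16.7500 8.0000; -2.2500 1.0000]
S = R + BᵀPB = [1/2 0; 0 1/2] + [66.2500 8.7500; 8.7500 1.2500] = [66.7500 8.7500; 8.7500 1.7500]
BᵀPA = [-65.5000 25.5000; -8.5000 3.5000]
K = S⁻¹·BᵀPA = [-1.0000 0.3478; 0.1429 0.2609]
A−BK = [-0.8571 -0.6957; -1.8571 -1.4348]
AᵀP(A−BK) = [0.7143 0.0000; 0.0000 0.2174]
P' = Q + AᵀP(A−BK) = [3.9643 1.5000; 1.5000 1.2174]
tr(P') = 5.1817

-1.0000 0.3478 0.1429 0.2609


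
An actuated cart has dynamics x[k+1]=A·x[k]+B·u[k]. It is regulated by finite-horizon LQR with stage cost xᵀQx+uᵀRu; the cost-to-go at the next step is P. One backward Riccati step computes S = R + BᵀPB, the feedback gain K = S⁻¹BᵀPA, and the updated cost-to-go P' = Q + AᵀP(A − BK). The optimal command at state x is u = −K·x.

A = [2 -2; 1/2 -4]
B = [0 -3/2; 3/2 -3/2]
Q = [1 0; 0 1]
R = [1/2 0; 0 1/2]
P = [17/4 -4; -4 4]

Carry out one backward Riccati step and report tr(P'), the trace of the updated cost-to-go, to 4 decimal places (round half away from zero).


4.2570

BᵀP = [-6.0000 6.0000; -0.3750 0.0000]
S = R + BᵀPB = [1/2 0; 0 1/2] + [9.0000 0.0000; 0.0000 0.5625] = [9.5000 0.0000; 0.0000 1.0625]
BᵀPA = [-9.0000 -12.0000; -0.7500 0.7500]
K = S⁻¹·BᵀPA = [-0.9474 -1.2632; -0.7059 0.7059]
A−BK = [0.9412 -0.9412; 0.8622 -1.0464]
AᵀP(A−BK) = [0.9443 0.1610; 0.1610 1.3127]
P' = Q + AᵀP(A−BK) = [1.9443 0.1610; 0.1610 2.3127]
tr(P') = 4.2570


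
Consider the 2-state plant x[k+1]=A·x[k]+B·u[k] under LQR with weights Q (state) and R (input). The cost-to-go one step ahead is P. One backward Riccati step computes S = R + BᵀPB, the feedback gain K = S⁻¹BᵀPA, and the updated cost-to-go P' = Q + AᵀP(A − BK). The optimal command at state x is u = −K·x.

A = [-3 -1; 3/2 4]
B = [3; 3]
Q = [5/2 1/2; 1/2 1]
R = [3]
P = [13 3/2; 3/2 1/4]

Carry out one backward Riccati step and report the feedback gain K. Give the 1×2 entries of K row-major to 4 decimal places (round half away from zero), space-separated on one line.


BᵀP = [43.5000 5.2500]
S = R + BᵀPB = [3] + [146.2500] = [149.2500]
BᵀPA = [-122.6250 -22.5000]
K = S⁻¹·BᵀPA = [-0.8216 -0.1508]
A−BK = [-0.5352 -0.5477; 3.9648 4.4523]
AᵀP(A−BK) = [3.3128 1.7638; 1.7638 1.6080]
P' = Q + AᵀP(A−BK) = [5.8128 2.2638; 2.2638 2.6080]
tr(P') = 8.4209

-0.8216 -0.1508


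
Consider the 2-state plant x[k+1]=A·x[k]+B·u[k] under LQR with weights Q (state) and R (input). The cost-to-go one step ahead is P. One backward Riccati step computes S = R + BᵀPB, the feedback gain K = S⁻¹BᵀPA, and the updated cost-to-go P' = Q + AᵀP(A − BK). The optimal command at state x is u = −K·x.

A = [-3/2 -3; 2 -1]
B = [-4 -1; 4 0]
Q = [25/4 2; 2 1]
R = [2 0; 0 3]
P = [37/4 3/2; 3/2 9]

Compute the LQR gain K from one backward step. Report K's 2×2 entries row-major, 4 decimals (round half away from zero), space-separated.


BᵀP = [-31.0000 30.0000; -9.2500 -1.5000]
S = R + BᵀPB = [2 0; 0 3] + [244.0000 31.0000; 31.0000 9.2500] = [246.0000 31.0000; 31.0000 12.2500]
BᵀPA = [106.5000 63.0000; 10.8750 29.2500]
K = S⁻¹·BᵀPA = [0.4714 -0.0658; -0.3051 2.5542]
A−BK = [0.0804 -0.7089; 0.1145 -0.7369]
AᵀP(A−BK) = [0.9290 -3.8971; -3.8971 30.6833]
P' = Q + AᵀP(A−BK) = [7.1790 -1.8971; -1.8971 31.6833]
tr(P') = 38.8624

0.4714 -0.0658 -0.3051 2.5542


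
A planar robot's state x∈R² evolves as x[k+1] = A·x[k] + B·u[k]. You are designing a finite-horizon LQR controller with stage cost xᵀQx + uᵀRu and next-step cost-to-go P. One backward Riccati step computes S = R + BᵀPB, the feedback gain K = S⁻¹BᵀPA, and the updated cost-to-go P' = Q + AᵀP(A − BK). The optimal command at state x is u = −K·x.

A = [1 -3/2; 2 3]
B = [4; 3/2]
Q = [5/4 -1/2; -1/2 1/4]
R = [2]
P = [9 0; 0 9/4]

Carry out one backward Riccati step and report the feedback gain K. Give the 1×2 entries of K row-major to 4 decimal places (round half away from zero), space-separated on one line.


BᵀP = [36.0000 3.3750]
S = R + BᵀPB = [2] + [149.0625] = [151.0625]
BᵀPA = [42.7500 -43.8750]
K = S⁻¹·BᵀPA = [0.2830 -0.2904]
A−BK = [-0.1320 -0.3382; 1.5755 3.4357]
AᵀP(A−BK) = [5.9019 12.4164; 12.4164 27.7568]
P' = Q + AᵀP(A−BK) = [7.1519 11.9164; 11.9164 28.0068]
tr(P') = 35.1588

0.2830 -0.2904


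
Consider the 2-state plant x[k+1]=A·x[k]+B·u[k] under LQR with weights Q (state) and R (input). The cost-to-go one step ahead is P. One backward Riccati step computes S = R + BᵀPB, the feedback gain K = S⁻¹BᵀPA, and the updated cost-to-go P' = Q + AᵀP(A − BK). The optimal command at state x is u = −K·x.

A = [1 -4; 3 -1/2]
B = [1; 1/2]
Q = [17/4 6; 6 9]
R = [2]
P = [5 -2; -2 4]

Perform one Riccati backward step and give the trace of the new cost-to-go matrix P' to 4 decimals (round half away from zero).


69.9167

BᵀP = [4.0000 0.0000]
S = R + BᵀPB = [2] + [4.0000] = [6.0000]
BᵀPA = [4.0000 -16.0000]
K = S⁻¹·BᵀPA = [0.6667 -2.6667]
A−BK = [0.3333 -1.3333; 2.6667 0.8333]
AᵀP(A−BK) = [26.3333 9.6667; 9.6667 30.3333]
P' = Q + AᵀP(A−BK) = [30.5833 15.6667; 15.6667 39.3333]
tr(P') = 69.9167


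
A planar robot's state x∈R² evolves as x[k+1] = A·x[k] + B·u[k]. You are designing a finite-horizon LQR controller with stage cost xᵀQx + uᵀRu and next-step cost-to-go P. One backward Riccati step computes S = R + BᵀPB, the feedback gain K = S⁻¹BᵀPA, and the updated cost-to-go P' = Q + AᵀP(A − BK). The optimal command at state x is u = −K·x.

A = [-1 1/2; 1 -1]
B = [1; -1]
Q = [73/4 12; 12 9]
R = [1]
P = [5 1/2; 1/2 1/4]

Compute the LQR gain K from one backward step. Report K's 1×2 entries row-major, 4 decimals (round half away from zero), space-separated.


BᵀP = [4.5000 0.2500]
S = R + BᵀPB = [1] + [4.2500] = [5.2500]
BᵀPA = [-4.2500 2.0000]
K = S⁻¹·BᵀPA = [-0.8095 0.3810]
A−BK = [-0.1905 0.1190; 0.1905 -0.6190]
AᵀP(A−BK) = [0.8095 -0.3810; -0.3810 0.2381]
P' = Q + AᵀP(A−BK) = [19.0595 11.6190; 11.6190 9.2381]
tr(P') = 28.2976

-0.8095 0.3810


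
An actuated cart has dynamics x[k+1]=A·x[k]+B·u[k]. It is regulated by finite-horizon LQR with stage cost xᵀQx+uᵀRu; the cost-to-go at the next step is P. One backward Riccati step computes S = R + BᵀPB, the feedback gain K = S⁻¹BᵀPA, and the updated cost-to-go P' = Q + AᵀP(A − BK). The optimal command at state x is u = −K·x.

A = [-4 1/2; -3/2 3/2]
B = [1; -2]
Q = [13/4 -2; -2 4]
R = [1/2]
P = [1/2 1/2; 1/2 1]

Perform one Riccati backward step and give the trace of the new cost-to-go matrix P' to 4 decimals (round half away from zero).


BᵀP = [-0.5000 -1.5000]
S = R + BᵀPB = [1/2] + [2.5000] = [3.0000]
BᵀPA = [4.2500 -2.5000]
K = S⁻¹·BᵀPA = [1.4167 -0.8333]
A−BK = [-5.4167 1.3333; 1.3333 -0.1667]
AᵀP(A−BK) = [10.2292 -3.0833; -3.0833 1.0417]
P' = Q + AᵀP(A−BK) = [13.4792 -5.0833; -5.0833 5.0417]
tr(P') = 18.5208

18.5208


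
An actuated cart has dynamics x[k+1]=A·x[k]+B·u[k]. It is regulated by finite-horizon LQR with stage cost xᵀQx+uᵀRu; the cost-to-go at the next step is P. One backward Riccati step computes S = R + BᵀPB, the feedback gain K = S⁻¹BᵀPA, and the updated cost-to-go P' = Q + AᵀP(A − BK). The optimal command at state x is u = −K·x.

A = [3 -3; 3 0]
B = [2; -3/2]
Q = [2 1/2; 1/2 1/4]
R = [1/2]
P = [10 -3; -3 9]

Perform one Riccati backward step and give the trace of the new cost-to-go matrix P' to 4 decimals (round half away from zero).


BᵀP = [24.5000 -19.5000]
S = R + BᵀPB = [1/2] + [78.2500] = [78.7500]
BᵀPA = [15.0000 -73.5000]
K = S⁻¹·BᵀPA = [0.1905 -0.9333]
A−BK = [2.6190 -1.1333; 3.2857 -1.4000]
AᵀP(A−BK) = [114.1429 -49.0000; -49.0000 21.4000]
P' = Q + AᵀP(A−BK) = [116.1429 -48.5000; -48.5000 21.6500]
tr(P') = 137.7929

137.7929


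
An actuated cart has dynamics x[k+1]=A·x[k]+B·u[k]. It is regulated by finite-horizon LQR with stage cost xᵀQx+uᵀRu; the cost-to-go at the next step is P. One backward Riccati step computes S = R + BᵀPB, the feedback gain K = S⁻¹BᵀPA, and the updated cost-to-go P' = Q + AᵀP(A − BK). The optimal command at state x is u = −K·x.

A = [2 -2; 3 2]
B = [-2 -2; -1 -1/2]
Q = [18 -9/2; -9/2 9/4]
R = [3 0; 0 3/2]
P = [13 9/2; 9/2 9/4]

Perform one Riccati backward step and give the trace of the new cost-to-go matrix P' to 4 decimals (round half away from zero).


BᵀP = [-30.5000 -11.2500; -28.2500 -10.1250]
S = R + BᵀPB = [3 0; 0 3/2] + [72.2500 66.6250; 66.6250 61.5625] = [75.2500 66.6250; 66.6250 63.0625]
BᵀPA = [-94.7500 38.5000; -86.8750 36.2500]
K = S⁻¹·BᵀPA = [-0.6104 0.0416; -0.7327 0.5309]
A−BK = [-0.6862 -0.8550; 2.0232 2.3070]
AᵀP(A−BK) = [4.7596 2.5615; 2.5615 4.1541]
P' = Q + AᵀP(A−BK) = [22.7596 -1.9385; -1.9385 6.4041]
tr(P') = 29.1638

29.1638


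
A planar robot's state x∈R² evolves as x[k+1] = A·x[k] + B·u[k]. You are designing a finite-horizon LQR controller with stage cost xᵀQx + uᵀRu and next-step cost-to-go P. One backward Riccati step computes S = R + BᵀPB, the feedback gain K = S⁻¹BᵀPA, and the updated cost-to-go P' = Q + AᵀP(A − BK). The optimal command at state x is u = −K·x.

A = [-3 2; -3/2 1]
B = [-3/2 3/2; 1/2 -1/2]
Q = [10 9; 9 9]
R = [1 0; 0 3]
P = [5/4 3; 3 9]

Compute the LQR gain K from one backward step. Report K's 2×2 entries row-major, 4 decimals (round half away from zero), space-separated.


BᵀP = [-0.3750 0.0000; 0.3750 0.0000]
S = R + BᵀPB = [1 0; 0 3] + [0.5625 -0.5625; -0.5625 0.5625] = [1.5625 -0.5625; -0.5625 3.5625]
BᵀPA = [1.1250 -0.7500; -1.1250 0.7500]
K = S⁻¹·BᵀPA = [0.6429 -0.4286; -0.2143 0.1429]
A−BK = [-1.7143 1.1429; -1.9286 1.2857]
AᵀP(A−BK) = [57.5357 -38.3571; -38.3571 25.5714]
P' = Q + AᵀP(A−BK) = [67.5357 -29.3571; -29.3571 34.5714]
tr(P') = 102.1071

0.6429 -0.4286 -0.2143 0.1429


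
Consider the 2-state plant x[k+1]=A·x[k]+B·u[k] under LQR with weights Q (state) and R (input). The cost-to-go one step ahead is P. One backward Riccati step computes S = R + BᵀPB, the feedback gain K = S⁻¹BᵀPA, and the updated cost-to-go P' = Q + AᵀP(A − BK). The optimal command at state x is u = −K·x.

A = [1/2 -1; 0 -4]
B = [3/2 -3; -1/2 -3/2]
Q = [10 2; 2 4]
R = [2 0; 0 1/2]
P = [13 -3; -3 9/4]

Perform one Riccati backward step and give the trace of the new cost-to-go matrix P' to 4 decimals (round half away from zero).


BᵀP = [21.0000 -5.6250; -34.5000 5.6250]
S = R + BᵀPB = [2 0; 0 1/2] + [34.3125 -54.5625; -54.5625 95.0625] = [36.3125 -54.5625; -54.5625 95.5625]
BᵀPA = [10.5000 1.5000; -17.2500 12.0000]
K = S⁻¹·BᵀPA = [0.1262 1.6187; -0.1085 1.0498]
A−BK = [-0.0147 -0.2787; -0.0996 -1.6160]
AᵀP(A−BK) = [0.0541 0.6125; 0.6125 9.9745]
P' = Q + AᵀP(A−BK) = [10.0541 2.6125; 2.6125 13.9745]
tr(P') = 24.0286

24.0286


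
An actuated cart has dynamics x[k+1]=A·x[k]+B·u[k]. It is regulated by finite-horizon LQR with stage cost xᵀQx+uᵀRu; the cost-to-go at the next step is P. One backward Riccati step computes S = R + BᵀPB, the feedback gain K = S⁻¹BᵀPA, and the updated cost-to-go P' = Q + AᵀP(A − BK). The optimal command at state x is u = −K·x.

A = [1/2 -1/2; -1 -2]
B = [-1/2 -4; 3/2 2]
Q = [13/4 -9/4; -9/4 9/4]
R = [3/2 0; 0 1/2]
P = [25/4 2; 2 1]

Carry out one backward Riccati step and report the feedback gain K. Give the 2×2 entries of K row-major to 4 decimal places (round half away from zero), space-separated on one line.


BᵀP = [-0.1250 0.5000; -21.0000 -6.0000]
S = R + BᵀPB = [3/2 0; 0 1/2] + [0.8125 1.5000; 1.5000 72.0000] = [2.3125 1.5000; 1.5000 72.5000]
BᵀPA = [-0.5625 -0.9375; -4.5000 22.5000]
K = S⁻¹·BᵀPA = [-0.2057 -0.6150; -0.0578 0.3231]
A−BK = [0.1659 0.4848; -0.5758 -1.7237]
AᵀP(A−BK) = [0.1866 0.5454; 0.5454 1.7169]
P' = Q + AᵀP(A−BK) = [3.4366 -1.7046; -1.7046 3.9669]
tr(P') = 7.4036

-0.2057 -0.6150 -0.0578 0.3231


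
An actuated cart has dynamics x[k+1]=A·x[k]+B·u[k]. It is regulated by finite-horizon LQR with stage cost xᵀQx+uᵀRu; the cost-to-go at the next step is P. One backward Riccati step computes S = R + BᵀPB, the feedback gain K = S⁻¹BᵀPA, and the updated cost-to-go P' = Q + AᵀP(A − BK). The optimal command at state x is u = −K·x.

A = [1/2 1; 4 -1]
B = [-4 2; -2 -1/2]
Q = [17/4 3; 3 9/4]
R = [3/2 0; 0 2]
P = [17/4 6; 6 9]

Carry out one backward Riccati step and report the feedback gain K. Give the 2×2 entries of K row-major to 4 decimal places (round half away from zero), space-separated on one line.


-0.9626 0.0935 -0.3099 0.1576

BᵀP = [-29.0000 -42.0000; 5.5000 7.5000]
S = R + BᵀPB = [3/2 0; 0 2] + [200.0000 -37.0000; -37.0000 7.2500] = [201.5000 -37.0000; -37.0000 9.2500]
BᵀPA = [-182.5000 13.0000; 32.7500 -2.0000]
K = S⁻¹·BᵀPA = [-0.9626 0.0935; -0.3099 0.1576]
A−BK = [-2.7306 1.0586; 1.9198 -0.7343]
AᵀP(A−BK) = [3.5350 -0.9808; -0.9808 0.3503]
P' = Q + AᵀP(A−BK) = [7.7850 2.0192; 2.0192 2.6003]
tr(P') = 10.3853


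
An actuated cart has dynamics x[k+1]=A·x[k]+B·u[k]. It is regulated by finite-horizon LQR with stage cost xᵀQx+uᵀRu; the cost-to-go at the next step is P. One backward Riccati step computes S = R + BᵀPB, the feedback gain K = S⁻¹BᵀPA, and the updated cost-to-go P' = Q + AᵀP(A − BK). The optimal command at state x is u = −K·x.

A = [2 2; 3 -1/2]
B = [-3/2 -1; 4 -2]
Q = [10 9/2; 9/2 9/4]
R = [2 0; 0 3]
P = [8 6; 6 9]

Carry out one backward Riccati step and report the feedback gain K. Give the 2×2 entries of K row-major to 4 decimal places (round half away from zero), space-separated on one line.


BᵀP = [12.0000 27.0000; -20.0000 -24.0000]
S = R + BᵀPB = [2 0; 0 3] + [90.0000 -66.0000; -66.0000 68.0000] = [92.0000 -66.0000; -66.0000 71.0000]
BᵀPA = [105.0000 10.5000; -112.0000 -28.0000]
K = S⁻¹·BᵀPA = [0.0290 -0.5067; -1.5506 -0.8653]
A−BK = [0.4929 0.3747; -0.2169 -0.2040]
AᵀP(A−BK) = [8.2983 4.7806; 4.7806 3.3402]
P' = Q + AᵀP(A−BK) = [18.2983 9.2806; 9.2806 5.5902]
tr(P') = 23.8884

0.0290 -0.5067 -1.5506 -0.8653


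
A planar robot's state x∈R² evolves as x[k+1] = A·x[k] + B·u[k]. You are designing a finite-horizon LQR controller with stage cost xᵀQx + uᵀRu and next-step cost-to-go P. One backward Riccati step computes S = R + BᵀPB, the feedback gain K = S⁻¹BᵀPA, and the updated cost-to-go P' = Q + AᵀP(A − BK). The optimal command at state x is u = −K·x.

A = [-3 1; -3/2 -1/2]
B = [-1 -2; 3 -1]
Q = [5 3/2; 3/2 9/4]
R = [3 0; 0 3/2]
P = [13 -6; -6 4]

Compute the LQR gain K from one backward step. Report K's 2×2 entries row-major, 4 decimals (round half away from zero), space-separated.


BᵀP = [-31.0000 18.0000; -20.0000 8.0000]
S = R + BᵀPB = [3 0; 0 3/2] + [85.0000 44.0000; 44.0000 32.0000] = [88.0000 44.0000; 44.0000 33.5000]
BᵀPA = [66.0000 -40.0000; 48.0000 -24.0000]
K = S⁻¹·BᵀPA = [0.0978 -0.2806; 1.3043 -0.3478]
A−BK = [-0.2935 0.0237; -0.4891 -0.0059]
AᵀP(A−BK) = [2.9348 -0.7826; -0.7826 0.4269]
P' = Q + AᵀP(A−BK) = [7.9348 0.7174; 0.7174 2.6769]
tr(P') = 10.6117

0.0978 -0.2806 1.3043 -0.3478


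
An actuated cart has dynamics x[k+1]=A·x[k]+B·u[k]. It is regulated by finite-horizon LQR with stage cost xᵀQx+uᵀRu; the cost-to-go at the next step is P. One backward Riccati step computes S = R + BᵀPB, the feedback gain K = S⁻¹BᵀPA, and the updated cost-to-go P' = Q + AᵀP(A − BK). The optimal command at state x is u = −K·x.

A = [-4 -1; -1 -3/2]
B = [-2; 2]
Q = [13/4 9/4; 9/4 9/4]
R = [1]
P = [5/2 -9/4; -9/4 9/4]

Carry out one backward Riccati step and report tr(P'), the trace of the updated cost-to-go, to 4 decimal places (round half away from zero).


8.0099

BᵀP = [-9.5000 9.0000]
S = R + BᵀPB = [1] + [37.0000] = [38.0000]
BᵀPA = [29.0000 -4.0000]
K = S⁻¹·BᵀPA = [0.7632 -0.1053]
A−BK = [-2.4737 -1.2105; -2.5263 -1.2895]
AᵀP(A−BK) = [2.1184 0.6776; 0.6776 0.3914]
P' = Q + AᵀP(A−BK) = [5.3684 2.9276; 2.9276 2.6414]
tr(P') = 8.0099


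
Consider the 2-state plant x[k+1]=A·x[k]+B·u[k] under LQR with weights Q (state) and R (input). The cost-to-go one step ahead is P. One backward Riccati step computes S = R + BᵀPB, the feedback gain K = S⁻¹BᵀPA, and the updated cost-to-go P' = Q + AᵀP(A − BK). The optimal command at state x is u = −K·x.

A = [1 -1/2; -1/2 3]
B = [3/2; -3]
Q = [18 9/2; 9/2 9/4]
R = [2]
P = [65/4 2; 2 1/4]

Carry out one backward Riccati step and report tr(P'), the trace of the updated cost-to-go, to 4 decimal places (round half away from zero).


21.5707

BᵀP = [18.3750 2.2500]
S = R + BᵀPB = [2] + [20.8125] = [22.8125]
BᵀPA = [17.2500 -2.4375]
K = S⁻¹·BᵀPA = [0.7562 -0.1068]
A−BK = [-0.1342 -0.3397; 1.7685 2.6795]
AᵀP(A−BK) = [1.2687 -0.1568; -0.1568 0.0521]
P' = Q + AᵀP(A−BK) = [19.2687 4.3432; 4.3432 2.3021]
tr(P') = 21.5707


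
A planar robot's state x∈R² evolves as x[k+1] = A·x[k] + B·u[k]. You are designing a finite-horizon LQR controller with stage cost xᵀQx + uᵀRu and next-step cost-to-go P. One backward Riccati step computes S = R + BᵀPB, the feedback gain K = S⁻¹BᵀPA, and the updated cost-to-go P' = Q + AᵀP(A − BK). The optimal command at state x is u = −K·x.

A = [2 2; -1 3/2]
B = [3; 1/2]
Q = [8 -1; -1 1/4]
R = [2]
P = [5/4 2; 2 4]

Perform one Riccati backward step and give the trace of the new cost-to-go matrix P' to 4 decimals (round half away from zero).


12.3117

BᵀP = [4.7500 8.0000]
S = R + BᵀPB = [2] + [18.2500] = [20.2500]
BᵀPA = [1.5000 21.5000]
K = S⁻¹·BᵀPA = [0.0741 1.0617]
A−BK = [1.7778 -1.1852; -1.0370 0.9691]
AᵀP(A−BK) = [0.8889 -0.5926; -0.5926 3.1728]
P' = Q + AᵀP(A−BK) = [8.8889 -1.5926; -1.5926 3.4228]
tr(P') = 12.3117


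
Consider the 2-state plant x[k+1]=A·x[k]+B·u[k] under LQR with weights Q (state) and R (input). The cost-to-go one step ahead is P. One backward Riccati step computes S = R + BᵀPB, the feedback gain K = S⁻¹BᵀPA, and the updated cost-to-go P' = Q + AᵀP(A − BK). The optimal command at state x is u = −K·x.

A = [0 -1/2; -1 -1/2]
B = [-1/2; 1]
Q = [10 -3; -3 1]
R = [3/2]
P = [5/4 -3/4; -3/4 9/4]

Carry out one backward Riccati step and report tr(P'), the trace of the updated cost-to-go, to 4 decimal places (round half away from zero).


12.2370

BᵀP = [-1.3750 2.6250]
S = R + BᵀPB = [3/2] + [3.3125] = [4.8125]
BᵀPA = [-2.6250 -0.6250]
K = S⁻¹·BᵀPA = [-0.5455 -0.1299]
A−BK = [-0.2727 -0.5649; -0.4545 -0.3701]
AᵀP(A−BK) = [0.8182 0.4091; 0.4091 0.4188]
P' = Q + AᵀP(A−BK) = [10.8182 -2.5909; -2.5909 1.4188]
tr(P') = 12.2370


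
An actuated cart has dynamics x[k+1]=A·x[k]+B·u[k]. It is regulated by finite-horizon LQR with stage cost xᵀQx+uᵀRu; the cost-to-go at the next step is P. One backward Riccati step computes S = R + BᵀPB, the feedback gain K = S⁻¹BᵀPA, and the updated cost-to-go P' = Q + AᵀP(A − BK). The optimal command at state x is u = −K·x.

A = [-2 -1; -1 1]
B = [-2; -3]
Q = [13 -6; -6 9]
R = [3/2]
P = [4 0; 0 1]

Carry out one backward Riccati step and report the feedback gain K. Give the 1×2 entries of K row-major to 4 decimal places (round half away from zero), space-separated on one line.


0.7170 0.1887

BᵀP = [-8.0000 -3.0000]
S = R + BᵀPB = [3/2] + [25.0000] = [26.5000]
BᵀPA = [19.0000 5.0000]
K = S⁻¹·BᵀPA = [0.7170 0.1887]
A−BK = [-0.5660 -0.6226; 1.1509 1.5660]
AᵀP(A−BK) = [3.3774 3.4151; 3.4151 4.0566]
P' = Q + AᵀP(A−BK) = [16.3774 -2.5849; -2.5849 13.0566]
tr(P') = 29.4340


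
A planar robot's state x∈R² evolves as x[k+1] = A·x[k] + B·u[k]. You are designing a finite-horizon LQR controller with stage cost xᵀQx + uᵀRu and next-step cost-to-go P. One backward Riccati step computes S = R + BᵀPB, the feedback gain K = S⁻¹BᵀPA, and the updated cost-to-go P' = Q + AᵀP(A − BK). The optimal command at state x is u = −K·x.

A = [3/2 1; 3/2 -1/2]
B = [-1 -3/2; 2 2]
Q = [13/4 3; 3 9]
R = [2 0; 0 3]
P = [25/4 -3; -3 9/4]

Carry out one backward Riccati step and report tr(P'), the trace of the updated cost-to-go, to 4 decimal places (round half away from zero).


BᵀP = [-12.2500 7.5000; -15.3750 9.0000]
S = R + BᵀPB = [2 0; 0 3] + [27.2500 33.3750; 33.3750 41.0625] = [29.2500 33.3750; 33.3750 44.0625]
BᵀPA = [-7.1250 -16.0000; -9.5625 -19.8750]
K = S⁻¹·BᵀPA = [0.0297 -0.2382; -0.2395 -0.2706]
A−BK = [1.1704 0.3558; 1.9196 0.5177]
AᵀP(A−BK) = [3.5462 1.1523; 1.1523 0.6223]
P' = Q + AᵀP(A−BK) = [6.7962 4.1523; 4.1523 9.6223]
tr(P') = 16.4185

16.4185


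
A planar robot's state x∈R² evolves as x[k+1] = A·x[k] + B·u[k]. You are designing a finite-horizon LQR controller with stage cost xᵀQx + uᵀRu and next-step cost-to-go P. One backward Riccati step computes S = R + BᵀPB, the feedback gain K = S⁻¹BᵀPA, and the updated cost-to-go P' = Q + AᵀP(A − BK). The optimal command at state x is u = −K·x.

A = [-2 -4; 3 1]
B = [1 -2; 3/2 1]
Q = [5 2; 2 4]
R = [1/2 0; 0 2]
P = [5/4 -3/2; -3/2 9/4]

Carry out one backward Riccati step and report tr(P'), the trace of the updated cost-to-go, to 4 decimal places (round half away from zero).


17.8272

BᵀP = [-1.0000 1.8750; -4.0000 5.2500]
S = R + BᵀPB = [1/2 0; 0 2] + [1.8125 3.8750; 3.8750 13.2500] = [2.3125 3.8750; 3.8750 15.2500]
BᵀPA = [7.6250 5.8750; 23.7500 21.2500]
K = S⁻¹·BᵀPA = [1.1975 0.3580; 1.2531 1.3025]
A−BK = [-0.6914 -1.7531; -0.0494 -0.8395]
AᵀP(A−BK) = [4.3580 4.0864; 4.0864 4.4691]
P' = Q + AᵀP(A−BK) = [9.3580 6.0864; 6.0864 8.4691]
tr(P') = 17.8272


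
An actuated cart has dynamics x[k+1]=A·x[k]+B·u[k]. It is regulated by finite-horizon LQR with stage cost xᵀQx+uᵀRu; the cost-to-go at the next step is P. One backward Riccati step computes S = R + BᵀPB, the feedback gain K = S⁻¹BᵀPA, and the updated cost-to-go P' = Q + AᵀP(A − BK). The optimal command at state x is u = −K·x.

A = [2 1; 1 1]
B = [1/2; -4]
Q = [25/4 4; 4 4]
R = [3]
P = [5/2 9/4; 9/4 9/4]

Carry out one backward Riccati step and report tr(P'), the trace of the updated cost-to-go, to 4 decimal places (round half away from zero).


14.9367

BᵀP = [-7.7500 -7.8750]
S = R + BᵀPB = [3] + [27.6250] = [30.6250]
BᵀPA = [-23.3750 -15.6250]
K = S⁻¹·BᵀPA = [-0.7633 -0.5102]
A−BK = [2.3816 1.2551; -2.0531 -1.0408]
AᵀP(A−BK) = [3.4087 2.0740; 2.0740 1.2781]
P' = Q + AᵀP(A−BK) = [9.6587 6.0740; 6.0740 5.2781]
tr(P') = 14.9367
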